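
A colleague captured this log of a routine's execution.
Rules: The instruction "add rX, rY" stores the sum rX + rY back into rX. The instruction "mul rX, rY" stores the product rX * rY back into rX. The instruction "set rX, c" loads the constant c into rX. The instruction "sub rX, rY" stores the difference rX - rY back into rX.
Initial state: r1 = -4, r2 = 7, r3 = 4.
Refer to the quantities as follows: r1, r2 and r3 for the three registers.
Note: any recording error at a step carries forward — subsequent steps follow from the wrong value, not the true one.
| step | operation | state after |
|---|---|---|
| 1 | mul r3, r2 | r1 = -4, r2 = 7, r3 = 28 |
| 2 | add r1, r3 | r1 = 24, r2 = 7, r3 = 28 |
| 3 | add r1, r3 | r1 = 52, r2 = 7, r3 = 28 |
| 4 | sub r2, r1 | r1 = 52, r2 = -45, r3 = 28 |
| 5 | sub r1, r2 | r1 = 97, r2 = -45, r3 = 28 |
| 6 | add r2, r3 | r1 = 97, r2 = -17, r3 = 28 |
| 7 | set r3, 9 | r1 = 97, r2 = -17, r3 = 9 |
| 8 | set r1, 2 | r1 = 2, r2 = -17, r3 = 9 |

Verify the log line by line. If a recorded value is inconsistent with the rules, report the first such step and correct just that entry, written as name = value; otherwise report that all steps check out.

no error

Step 1: r3 = 4 * 7 = 28 — confirmed correct.
Step 2: r1 = -4 + 28 = 24 — same as recorded.
Step 3: r1 = 24 + 28 = 52 — same as recorded.
Step 4: r2 = 7 - 52 = -45 — confirmed correct.
Step 5: r1 = 52 - -45 = 97 — matches.
Step 6: r2 = -45 + 28 = -17 — no discrepancy.
Step 7: r3 = 9 — checks out.
Step 8: r1 = 2 — confirmed correct.
The recomputation confirms every line.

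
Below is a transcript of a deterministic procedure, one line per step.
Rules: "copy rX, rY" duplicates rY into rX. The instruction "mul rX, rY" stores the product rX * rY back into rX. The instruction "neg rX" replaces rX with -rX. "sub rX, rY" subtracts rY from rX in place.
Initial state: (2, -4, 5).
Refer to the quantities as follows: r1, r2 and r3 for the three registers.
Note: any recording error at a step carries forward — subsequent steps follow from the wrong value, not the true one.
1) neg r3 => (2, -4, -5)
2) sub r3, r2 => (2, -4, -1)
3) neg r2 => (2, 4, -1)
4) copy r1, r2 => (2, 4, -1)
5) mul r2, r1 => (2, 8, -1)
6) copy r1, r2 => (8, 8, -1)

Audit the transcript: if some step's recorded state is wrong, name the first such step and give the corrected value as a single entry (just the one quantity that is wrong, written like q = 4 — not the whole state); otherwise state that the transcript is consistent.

step 4, r1 = 4

Recomputing the run from the initial state:
step 1: r1 = 2, r2 = -4, r3 = -5
step 2: r1 = 2, r2 = -4, r3 = -1
step 3: r1 = 2, r2 = 4, r3 = -1
step 4: r1 = 4, r2 = 4, r3 = -1
step 5: r1 = 4, r2 = 16, r3 = -1
step 6: r1 = 16, r2 = 16, r3 = -1
The first disagreement with the transcript is at step 4, where the value should be r1 = 4.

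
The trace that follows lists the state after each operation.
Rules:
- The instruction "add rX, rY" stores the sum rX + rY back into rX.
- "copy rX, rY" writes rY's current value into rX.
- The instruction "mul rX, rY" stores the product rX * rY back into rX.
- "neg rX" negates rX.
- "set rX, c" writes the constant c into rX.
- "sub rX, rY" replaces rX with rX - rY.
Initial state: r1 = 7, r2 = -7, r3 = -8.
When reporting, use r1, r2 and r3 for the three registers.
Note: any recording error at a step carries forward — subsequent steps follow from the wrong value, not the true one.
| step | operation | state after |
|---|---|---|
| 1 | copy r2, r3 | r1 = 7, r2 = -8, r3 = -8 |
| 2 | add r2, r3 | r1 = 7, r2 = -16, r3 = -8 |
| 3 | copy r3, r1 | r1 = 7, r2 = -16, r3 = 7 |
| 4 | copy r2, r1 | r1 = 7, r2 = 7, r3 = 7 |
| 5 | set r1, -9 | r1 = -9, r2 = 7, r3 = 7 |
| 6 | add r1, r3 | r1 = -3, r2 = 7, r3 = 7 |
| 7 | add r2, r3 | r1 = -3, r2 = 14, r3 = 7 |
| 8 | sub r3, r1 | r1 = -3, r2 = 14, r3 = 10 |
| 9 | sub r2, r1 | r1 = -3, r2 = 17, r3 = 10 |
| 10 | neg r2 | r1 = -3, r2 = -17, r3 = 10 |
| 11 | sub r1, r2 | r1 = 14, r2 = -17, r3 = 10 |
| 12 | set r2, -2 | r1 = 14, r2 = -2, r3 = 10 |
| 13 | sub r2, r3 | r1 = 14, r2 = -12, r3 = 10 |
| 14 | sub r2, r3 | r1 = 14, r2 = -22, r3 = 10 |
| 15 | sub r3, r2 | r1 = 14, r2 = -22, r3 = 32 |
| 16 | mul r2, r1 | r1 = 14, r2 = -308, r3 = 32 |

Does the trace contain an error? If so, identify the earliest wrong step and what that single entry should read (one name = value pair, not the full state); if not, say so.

step 6, r1 = -2

Recomputing the run from the initial state:
step 1: r1 = 7, r2 = -8, r3 = -8
step 2: r1 = 7, r2 = -16, r3 = -8
step 3: r1 = 7, r2 = -16, r3 = 7
step 4: r1 = 7, r2 = 7, r3 = 7
step 5: r1 = -9, r2 = 7, r3 = 7
step 6: r1 = -2, r2 = 7, r3 = 7
step 7: r1 = -2, r2 = 14, r3 = 7
step 8: r1 = -2, r2 = 14, r3 = 9
step 9: r1 = -2, r2 = 16, r3 = 9
step 10: r1 = -2, r2 = -16, r3 = 9
step 11: r1 = 14, r2 = -16, r3 = 9
step 12: r1 = 14, r2 = -2, r3 = 9
step 13: r1 = 14, r2 = -11, r3 = 9
step 14: r1 = 14, r2 = -20, r3 = 9
step 15: r1 = 14, r2 = -20, r3 = 29
step 16: r1 = 14, r2 = -280, r3 = 29
The first disagreement with the trace is at step 6, where the value should be r1 = -2.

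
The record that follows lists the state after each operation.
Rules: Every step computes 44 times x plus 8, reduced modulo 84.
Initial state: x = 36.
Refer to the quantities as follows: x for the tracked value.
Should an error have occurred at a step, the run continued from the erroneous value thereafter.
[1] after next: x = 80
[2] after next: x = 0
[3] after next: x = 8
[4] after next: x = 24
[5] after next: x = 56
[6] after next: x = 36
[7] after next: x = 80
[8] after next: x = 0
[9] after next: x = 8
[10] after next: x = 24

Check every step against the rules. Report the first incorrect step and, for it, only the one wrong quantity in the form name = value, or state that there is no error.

no error

1. x = (44*36 + 8) mod 84 = 80 (no discrepancy)
2. x = (44*80 + 8) mod 84 = 0 (exactly as logged)
3. x = (44*0 + 8) mod 84 = 8 (exactly as logged)
4. x = (44*8 + 8) mod 84 = 24 (in agreement)
5. x = (44*24 + 8) mod 84 = 56 (no discrepancy)
6. x = (44*56 + 8) mod 84 = 36 (no discrepancy)
7. x = (44*36 + 8) mod 84 = 80 (no discrepancy)
8. x = (44*80 + 8) mod 84 = 0 (matches)
9. x = (44*0 + 8) mod 84 = 8 (checks out)
10. x = (44*8 + 8) mod 84 = 24 (checks out)
Nothing is out of place; the run is error-free.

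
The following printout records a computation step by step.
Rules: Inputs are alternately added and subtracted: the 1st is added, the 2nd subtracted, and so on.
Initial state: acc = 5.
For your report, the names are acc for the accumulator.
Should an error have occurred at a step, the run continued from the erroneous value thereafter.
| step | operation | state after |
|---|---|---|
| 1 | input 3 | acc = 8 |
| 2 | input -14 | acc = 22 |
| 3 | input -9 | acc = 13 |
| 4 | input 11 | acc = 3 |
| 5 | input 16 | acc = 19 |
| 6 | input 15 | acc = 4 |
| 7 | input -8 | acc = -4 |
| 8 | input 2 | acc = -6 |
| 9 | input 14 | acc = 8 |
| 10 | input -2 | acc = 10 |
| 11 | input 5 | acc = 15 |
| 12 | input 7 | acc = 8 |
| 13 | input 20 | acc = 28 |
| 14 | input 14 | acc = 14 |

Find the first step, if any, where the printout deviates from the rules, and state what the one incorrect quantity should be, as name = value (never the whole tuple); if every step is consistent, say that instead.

step 4, acc = 2

1. acc = 5 + 3 = 8 (agrees with the printout)
2. acc = 8 - -14 = 22 (consistent with the printout)
3. acc = 22 + -9 = 13 (in agreement)
4. acc = 13 - 11 = 2 (not what was recorded)
The earliest wrong entry is at step 4: it should read acc = 2.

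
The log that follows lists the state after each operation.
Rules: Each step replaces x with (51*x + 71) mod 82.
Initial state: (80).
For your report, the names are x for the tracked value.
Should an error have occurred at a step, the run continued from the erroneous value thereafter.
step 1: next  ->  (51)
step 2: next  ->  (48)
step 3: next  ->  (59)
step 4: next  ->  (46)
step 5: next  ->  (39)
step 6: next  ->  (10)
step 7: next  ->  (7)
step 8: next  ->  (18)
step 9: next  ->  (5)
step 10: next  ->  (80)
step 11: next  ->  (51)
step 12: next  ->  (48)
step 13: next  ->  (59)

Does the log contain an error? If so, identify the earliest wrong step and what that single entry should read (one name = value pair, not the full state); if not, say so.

no error

Recomputing the run from the initial state:
step 1: x = 51
step 2: x = 48
step 3: x = 59
step 4: x = 46
step 5: x = 39
step 6: x = 10
step 7: x = 7
step 8: x = 18
step 9: x = 5
step 10: x = 80
step 11: x = 51
step 12: x = 48
step 13: x = 59
This matches the log at every step.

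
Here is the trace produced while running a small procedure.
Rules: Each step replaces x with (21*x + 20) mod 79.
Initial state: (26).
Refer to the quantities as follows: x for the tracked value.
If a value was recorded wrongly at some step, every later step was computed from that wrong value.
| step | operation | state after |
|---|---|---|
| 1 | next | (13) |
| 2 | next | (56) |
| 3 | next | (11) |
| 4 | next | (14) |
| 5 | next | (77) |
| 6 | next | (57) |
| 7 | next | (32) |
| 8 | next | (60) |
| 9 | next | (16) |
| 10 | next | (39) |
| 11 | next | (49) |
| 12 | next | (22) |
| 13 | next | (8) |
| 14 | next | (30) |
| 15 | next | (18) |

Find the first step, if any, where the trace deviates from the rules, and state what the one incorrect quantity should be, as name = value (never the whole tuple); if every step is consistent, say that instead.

step 10, x = 40

Step 1: x = (21*26 + 20) mod 79 = 13 — checks out.
Step 2: x = (21*13 + 20) mod 79 = 56 — confirmed correct.
Step 3: x = (21*56 + 20) mod 79 = 11 — agrees with the trace.
Step 4: x = (21*11 + 20) mod 79 = 14 — matches.
Step 5: x = (21*14 + 20) mod 79 = 77 — consistent with the trace.
Step 6: x = (21*77 + 20) mod 79 = 57 — no discrepancy.
Step 7: x = (21*57 + 20) mod 79 = 32 — verified.
Step 8: x = (21*32 + 20) mod 79 = 60 — in agreement.
Step 9: x = (21*60 + 20) mod 79 = 16 — exactly as logged.
Step 10: x = (21*16 + 20) mod 79 = 40 — first mismatch against the trace.
Step 10 is the first one off; corrected, x = 40.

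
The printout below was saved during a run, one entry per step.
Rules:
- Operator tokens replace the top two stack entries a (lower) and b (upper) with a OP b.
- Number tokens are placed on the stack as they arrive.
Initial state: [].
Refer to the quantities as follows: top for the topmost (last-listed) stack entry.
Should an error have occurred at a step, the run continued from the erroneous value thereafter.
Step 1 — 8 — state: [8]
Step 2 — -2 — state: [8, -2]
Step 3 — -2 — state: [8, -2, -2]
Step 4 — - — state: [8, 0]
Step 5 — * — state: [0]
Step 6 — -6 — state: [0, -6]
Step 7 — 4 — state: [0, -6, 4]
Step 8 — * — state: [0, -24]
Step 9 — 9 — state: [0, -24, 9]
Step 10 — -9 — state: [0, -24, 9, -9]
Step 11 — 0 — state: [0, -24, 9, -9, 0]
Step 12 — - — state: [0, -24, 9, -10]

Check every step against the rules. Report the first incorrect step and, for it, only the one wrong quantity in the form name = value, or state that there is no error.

step 12, top = -9

Recomputing the run from the initial state:
step 1: [8]
step 2: [8, -2]
step 3: [8, -2, -2]
step 4: [8, 0]
step 5: [0]
step 6: [0, -6]
step 7: [0, -6, 4]
step 8: [0, -24]
step 9: [0, -24, 9]
step 10: [0, -24, 9, -9]
step 11: [0, -24, 9, -9, 0]
step 12: [0, -24, 9, -9]
The first disagreement with the printout is at step 12, where the value should be top = -9.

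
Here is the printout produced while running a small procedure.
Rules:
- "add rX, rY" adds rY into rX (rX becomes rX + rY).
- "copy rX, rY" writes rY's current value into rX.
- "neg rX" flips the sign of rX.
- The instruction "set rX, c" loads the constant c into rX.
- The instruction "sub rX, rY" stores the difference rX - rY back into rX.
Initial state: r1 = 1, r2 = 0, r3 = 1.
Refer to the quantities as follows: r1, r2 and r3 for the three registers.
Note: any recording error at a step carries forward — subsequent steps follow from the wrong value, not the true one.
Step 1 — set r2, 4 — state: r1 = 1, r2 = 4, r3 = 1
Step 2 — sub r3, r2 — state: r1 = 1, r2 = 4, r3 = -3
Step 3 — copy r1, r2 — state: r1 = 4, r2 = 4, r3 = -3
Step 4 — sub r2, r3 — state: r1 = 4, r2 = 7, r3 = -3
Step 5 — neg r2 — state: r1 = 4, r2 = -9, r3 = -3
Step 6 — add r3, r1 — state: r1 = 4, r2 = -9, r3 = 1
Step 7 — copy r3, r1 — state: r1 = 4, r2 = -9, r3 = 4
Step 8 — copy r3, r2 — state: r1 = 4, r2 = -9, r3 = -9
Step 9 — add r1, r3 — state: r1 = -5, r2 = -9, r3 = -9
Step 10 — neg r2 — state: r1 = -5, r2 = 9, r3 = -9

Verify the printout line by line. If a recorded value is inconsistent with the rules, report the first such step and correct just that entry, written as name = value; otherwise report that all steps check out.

Step 1: r2 = 4 — consistent with the printout.
Step 2: r3 = 1 - 4 = -3 — matches.
Step 3: r1 = 4 — agrees with the printout.
Step 4: r2 = 4 - -3 = 7 — agrees with the printout.
Step 5: r2 = -(7) = -7 — first mismatch against the printout.
Conclusion: step 5 carries the first error; the entry should be r2 = -7.

step 5, r2 = -7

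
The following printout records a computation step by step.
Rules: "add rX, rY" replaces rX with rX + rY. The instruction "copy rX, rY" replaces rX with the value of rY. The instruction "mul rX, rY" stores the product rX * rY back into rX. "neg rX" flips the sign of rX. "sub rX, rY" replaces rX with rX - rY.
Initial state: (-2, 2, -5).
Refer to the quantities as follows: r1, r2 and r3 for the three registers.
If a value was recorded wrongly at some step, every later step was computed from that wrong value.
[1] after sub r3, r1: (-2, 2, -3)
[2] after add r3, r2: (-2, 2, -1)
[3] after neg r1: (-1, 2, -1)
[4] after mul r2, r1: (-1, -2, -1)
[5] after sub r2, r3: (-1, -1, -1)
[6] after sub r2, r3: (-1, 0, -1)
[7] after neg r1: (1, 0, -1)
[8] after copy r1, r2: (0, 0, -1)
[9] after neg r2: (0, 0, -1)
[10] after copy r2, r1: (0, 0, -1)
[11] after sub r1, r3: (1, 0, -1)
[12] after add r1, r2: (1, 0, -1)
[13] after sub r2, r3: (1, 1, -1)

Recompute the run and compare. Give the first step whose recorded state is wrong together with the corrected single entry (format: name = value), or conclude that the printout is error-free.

1. r3 = -5 - -2 = -3 (verified)
2. r3 = -3 + 2 = -1 (exactly as logged)
3. r1 = -(-2) = 2 (first mismatch against the printout)
The audit stops at step 3: the recorded entry is wrong and should be r1 = 2.

step 3, r1 = 2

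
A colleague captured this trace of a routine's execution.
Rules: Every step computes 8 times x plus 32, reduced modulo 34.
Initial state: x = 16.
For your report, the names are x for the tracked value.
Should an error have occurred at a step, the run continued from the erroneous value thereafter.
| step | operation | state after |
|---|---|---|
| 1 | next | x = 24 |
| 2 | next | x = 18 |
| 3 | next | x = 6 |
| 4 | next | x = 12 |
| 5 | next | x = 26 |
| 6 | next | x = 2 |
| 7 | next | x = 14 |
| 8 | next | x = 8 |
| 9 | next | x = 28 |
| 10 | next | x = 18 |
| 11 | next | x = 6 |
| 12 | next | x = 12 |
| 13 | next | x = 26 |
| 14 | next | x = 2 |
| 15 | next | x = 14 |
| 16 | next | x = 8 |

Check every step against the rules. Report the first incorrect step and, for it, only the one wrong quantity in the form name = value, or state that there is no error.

Step 1: x = (8*16 + 32) mod 34 = 24 — checks out.
Step 2: x = (8*24 + 32) mod 34 = 20 — this is not what the trace shows.
That makes step 2 the first incorrect line — x = 20 is what it should show.

step 2, x = 20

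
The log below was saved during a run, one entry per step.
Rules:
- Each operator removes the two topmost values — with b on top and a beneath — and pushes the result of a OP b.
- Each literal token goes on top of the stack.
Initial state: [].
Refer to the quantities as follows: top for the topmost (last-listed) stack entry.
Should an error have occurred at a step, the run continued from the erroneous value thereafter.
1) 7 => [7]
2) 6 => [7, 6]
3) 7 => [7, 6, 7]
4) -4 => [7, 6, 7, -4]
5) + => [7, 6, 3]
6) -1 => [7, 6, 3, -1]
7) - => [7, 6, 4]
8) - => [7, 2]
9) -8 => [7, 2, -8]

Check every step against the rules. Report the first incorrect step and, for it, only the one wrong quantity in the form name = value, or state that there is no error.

no error

1. push 7: top = 7 (in agreement)
2. push 6: top = 6 (exactly as logged)
3. push 7: top = 7 (in agreement)
4. push -4: top = -4 (verified)
5. 7 + -4 = 3 (no discrepancy)
6. push -1: top = -1 (checks out)
7. 3 - -1 = 4 (agrees with the log)
8. 6 - 4 = 2 (in agreement)
9. push -8: top = -8 (verified)
The whole run recomputes cleanly — no discrepancies.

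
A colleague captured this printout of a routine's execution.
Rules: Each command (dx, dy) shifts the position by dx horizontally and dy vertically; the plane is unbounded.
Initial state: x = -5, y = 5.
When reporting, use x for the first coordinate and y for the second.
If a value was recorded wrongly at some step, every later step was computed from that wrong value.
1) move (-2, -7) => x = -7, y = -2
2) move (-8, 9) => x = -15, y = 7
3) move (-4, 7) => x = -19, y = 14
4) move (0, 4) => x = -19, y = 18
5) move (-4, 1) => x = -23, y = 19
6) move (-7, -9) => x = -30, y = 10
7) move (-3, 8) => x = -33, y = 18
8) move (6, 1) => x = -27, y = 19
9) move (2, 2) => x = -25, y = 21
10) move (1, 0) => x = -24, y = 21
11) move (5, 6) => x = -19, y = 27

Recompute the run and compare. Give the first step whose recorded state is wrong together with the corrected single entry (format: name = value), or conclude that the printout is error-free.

Recomputing the run from the initial state:
step 1: x = -7, y = -2
step 2: x = -15, y = 7
step 3: x = -19, y = 14
step 4: x = -19, y = 18
step 5: x = -23, y = 19
step 6: x = -30, y = 10
step 7: x = -33, y = 18
step 8: x = -27, y = 19
step 9: x = -25, y = 21
step 10: x = -24, y = 21
step 11: x = -19, y = 27
This matches the printout at every step.

no error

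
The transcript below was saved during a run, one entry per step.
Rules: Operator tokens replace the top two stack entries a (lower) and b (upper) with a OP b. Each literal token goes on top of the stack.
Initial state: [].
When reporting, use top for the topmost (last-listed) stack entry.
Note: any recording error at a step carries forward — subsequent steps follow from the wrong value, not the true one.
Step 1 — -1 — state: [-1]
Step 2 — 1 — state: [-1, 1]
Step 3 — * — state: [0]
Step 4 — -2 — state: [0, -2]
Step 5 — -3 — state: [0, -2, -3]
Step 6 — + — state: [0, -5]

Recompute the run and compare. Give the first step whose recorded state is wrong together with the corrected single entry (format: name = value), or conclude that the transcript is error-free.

Step 1: push -1: top = -1 — exactly as logged.
Step 2: push 1: top = 1 — in agreement.
Step 3: -1 * 1 = -1 — first mismatch against the transcript.
The earliest wrong entry is at step 3: it should read top = -1.

step 3, top = -1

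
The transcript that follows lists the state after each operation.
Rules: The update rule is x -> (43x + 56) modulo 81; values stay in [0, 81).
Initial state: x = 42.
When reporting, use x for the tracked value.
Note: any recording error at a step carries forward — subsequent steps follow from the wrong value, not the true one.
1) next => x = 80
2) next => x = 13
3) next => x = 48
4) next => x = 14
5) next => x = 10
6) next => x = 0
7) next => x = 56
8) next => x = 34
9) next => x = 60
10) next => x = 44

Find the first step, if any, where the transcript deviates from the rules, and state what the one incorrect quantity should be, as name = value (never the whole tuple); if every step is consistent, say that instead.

step 1: x = (43*42 + 56) mod 81 = 80 -> agrees with the transcript
step 2: x = (43*80 + 56) mod 81 = 13 -> verified
step 3: x = (43*13 + 56) mod 81 = 48 -> confirmed correct
step 4: x = (43*48 + 56) mod 81 = 14 -> checks out
step 5: x = (43*14 + 56) mod 81 = 10 -> exactly as logged
step 6: x = (43*10 + 56) mod 81 = 0 -> verified
step 7: x = (43*0 + 56) mod 81 = 56 -> confirmed correct
step 8: x = (43*56 + 56) mod 81 = 34 -> no discrepancy
step 9: x = (43*34 + 56) mod 81 = 60 -> in agreement
step 10: x = (43*60 + 56) mod 81 = 44 -> in agreement
Each recorded entry agrees with the recomputation.

no error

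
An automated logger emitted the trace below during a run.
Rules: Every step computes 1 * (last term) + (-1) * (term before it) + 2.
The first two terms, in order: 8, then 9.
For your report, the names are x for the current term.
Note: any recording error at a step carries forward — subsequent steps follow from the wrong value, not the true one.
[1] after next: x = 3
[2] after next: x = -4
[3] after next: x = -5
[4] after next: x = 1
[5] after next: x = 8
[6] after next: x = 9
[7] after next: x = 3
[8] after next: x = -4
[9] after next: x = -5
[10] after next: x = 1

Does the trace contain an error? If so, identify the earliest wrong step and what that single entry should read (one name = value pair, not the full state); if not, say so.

1. x = 1*(9) + (-1)*(8) + (2) = 3 (in agreement)
2. x = 1*(3) + (-1)*(9) + (2) = -4 (confirmed correct)
3. x = 1*(-4) + (-1)*(3) + (2) = -5 (verified)
4. x = 1*(-5) + (-1)*(-4) + (2) = 1 (consistent with the trace)
5. x = 1*(1) + (-1)*(-5) + (2) = 8 (agrees with the trace)
6. x = 1*(8) + (-1)*(1) + (2) = 9 (checks out)
7. x = 1*(9) + (-1)*(8) + (2) = 3 (consistent with the trace)
8. x = 1*(3) + (-1)*(9) + (2) = -4 (no discrepancy)
9. x = 1*(-4) + (-1)*(3) + (2) = -5 (verified)
10. x = 1*(-5) + (-1)*(-4) + (2) = 1 (exactly as logged)
Each recorded entry agrees with the recomputation.

no error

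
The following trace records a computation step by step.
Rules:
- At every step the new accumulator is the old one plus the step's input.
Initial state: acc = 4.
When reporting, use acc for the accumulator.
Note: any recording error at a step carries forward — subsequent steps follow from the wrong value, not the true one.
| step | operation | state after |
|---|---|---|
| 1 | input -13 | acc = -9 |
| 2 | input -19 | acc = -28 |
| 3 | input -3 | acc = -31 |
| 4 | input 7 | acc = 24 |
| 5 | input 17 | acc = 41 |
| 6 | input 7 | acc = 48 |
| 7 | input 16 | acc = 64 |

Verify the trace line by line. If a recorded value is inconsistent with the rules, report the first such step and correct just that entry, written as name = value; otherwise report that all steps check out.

step 4, acc = -24

Recomputing the run from the initial state:
step 1: acc = -9
step 2: acc = -28
step 3: acc = -31
step 4: acc = -24
step 5: acc = -7
step 6: acc = 0
step 7: acc = 16
The first disagreement with the trace is at step 4, where the value should be acc = -24.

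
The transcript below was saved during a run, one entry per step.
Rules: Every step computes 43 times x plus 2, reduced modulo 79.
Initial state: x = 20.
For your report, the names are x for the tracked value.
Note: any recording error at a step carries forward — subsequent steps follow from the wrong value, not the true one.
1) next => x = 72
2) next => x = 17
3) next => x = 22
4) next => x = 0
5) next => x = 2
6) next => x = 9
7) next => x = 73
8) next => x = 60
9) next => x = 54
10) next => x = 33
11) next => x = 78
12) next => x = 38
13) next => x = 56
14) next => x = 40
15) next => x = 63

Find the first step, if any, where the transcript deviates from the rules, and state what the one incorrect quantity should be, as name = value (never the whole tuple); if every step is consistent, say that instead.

1. x = (43*20 + 2) mod 79 = 72 (checks out)
2. x = (43*72 + 2) mod 79 = 17 (consistent with the transcript)
3. x = (43*17 + 2) mod 79 = 22 (consistent with the transcript)
4. x = (43*22 + 2) mod 79 = 0 (exactly as logged)
5. x = (43*0 + 2) mod 79 = 2 (in agreement)
6. x = (43*2 + 2) mod 79 = 9 (checks out)
7. x = (43*9 + 2) mod 79 = 73 (matches)
8. x = (43*73 + 2) mod 79 = 60 (matches)
9. x = (43*60 + 2) mod 79 = 54 (consistent with the transcript)
10. x = (43*54 + 2) mod 79 = 33 (verified)
11. x = (43*33 + 2) mod 79 = 78 (same as recorded)
12. x = (43*78 + 2) mod 79 = 38 (agrees with the transcript)
13. x = (43*38 + 2) mod 79 = 56 (verified)
14. x = (43*56 + 2) mod 79 = 40 (matches)
15. x = (43*40 + 2) mod 79 = 63 (exactly as logged)
Each recorded entry agrees with the recomputation.

no error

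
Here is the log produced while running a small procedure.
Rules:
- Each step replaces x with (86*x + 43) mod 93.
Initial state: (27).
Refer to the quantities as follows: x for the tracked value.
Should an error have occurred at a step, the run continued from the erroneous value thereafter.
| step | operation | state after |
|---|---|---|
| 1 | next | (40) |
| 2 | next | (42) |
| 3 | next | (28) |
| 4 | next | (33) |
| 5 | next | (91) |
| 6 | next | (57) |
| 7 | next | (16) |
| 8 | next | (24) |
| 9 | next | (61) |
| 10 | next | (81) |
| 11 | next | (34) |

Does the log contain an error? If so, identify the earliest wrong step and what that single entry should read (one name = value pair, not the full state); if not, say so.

no error

1. x = (86*27 + 43) mod 93 = 40 (confirmed correct)
2. x = (86*40 + 43) mod 93 = 42 (verified)
3. x = (86*42 + 43) mod 93 = 28 (in agreement)
4. x = (86*28 + 43) mod 93 = 33 (exactly as logged)
5. x = (86*33 + 43) mod 93 = 91 (checks out)
6. x = (86*91 + 43) mod 93 = 57 (in agreement)
7. x = (86*57 + 43) mod 93 = 16 (exactly as logged)
8. x = (86*16 + 43) mod 93 = 24 (consistent with the log)
9. x = (86*24 + 43) mod 93 = 61 (checks out)
10. x = (86*61 + 43) mod 93 = 81 (exactly as logged)
11. x = (86*81 + 43) mod 93 = 34 (in agreement)
The recomputation confirms every line.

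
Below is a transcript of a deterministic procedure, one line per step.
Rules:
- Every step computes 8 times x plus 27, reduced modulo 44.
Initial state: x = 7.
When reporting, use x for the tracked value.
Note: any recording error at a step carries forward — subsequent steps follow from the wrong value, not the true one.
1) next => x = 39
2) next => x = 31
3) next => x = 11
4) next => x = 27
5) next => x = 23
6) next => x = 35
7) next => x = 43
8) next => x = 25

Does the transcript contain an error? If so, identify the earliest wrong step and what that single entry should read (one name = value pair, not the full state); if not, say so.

step 8, x = 19

Recomputing the run from the initial state:
step 1: x = 39
step 2: x = 31
step 3: x = 11
step 4: x = 27
step 5: x = 23
step 6: x = 35
step 7: x = 43
step 8: x = 19
The first disagreement with the transcript is at step 8, where the value should be x = 19.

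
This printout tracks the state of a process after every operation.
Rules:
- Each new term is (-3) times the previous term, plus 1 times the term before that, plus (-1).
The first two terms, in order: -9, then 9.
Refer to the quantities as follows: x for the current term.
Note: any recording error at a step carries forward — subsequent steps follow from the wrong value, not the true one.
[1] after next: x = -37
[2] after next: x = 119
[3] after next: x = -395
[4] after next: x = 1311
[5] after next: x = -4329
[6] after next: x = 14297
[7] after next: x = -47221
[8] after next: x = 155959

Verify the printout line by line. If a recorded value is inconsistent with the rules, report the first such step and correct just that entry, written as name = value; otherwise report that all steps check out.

step 4, x = 1303

step 1: x = -3*(9) + (1)*(-9) + (-1) = -37 -> consistent with the printout
step 2: x = -3*(-37) + (1)*(9) + (-1) = 119 -> checks out
step 3: x = -3*(119) + (1)*(-37) + (-1) = -395 -> confirmed correct
step 4: x = -3*(-395) + (1)*(119) + (-1) = 1303 -> first mismatch against the printout
First incorrect step: 4; the correct value is x = 1303.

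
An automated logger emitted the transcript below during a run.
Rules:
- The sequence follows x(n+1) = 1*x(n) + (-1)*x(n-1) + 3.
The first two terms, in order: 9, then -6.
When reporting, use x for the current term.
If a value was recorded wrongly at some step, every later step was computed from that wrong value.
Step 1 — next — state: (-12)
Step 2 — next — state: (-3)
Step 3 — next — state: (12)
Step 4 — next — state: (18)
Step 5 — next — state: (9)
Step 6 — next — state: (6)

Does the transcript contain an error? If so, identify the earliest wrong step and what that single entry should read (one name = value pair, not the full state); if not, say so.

1. x = 1*(-6) + (-1)*(9) + (3) = -12 (matches)
2. x = 1*(-12) + (-1)*(-6) + (3) = -3 (verified)
3. x = 1*(-3) + (-1)*(-12) + (3) = 12 (confirmed correct)
4. x = 1*(12) + (-1)*(-3) + (3) = 18 (agrees with the transcript)
5. x = 1*(18) + (-1)*(12) + (3) = 9 (matches)
6. x = 1*(9) + (-1)*(18) + (3) = -6 (a discrepancy with the transcript)
Step 6 is the first one off; corrected, x = -6.

step 6, x = -6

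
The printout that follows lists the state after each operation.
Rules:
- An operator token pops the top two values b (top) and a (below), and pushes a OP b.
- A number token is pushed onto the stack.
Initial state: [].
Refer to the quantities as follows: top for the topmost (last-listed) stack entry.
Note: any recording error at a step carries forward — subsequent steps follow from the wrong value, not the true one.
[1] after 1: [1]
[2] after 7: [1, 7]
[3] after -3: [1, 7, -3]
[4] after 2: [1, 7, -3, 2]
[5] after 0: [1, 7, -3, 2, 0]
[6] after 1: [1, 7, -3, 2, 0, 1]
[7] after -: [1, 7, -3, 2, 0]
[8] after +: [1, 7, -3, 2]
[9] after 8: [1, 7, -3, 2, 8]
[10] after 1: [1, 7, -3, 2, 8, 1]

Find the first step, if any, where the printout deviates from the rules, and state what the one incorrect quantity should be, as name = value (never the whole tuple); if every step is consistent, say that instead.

step 7, top = -1

Recomputing the run from the initial state:
step 1: [1]
step 2: [1, 7]
step 3: [1, 7, -3]
step 4: [1, 7, -3, 2]
step 5: [1, 7, -3, 2, 0]
step 6: [1, 7, -3, 2, 0, 1]
step 7: [1, 7, -3, 2, -1]
step 8: [1, 7, -3, 1]
step 9: [1, 7, -3, 1, 8]
step 10: [1, 7, -3, 1, 8, 1]
The first disagreement with the printout is at step 7, where the value should be top = -1.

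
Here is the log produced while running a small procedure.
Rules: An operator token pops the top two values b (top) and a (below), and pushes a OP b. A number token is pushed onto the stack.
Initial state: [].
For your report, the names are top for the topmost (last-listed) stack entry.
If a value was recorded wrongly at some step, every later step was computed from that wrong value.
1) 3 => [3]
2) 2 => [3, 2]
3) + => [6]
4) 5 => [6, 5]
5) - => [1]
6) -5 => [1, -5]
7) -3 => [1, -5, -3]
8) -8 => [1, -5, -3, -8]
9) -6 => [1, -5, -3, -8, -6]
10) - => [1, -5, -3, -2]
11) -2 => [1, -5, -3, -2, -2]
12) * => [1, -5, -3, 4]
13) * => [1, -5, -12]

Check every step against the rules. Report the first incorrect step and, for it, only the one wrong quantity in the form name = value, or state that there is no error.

Recomputing the run from the initial state:
step 1: [3]
step 2: [3, 2]
step 3: [5]
step 4: [5, 5]
step 5: [0]
step 6: [0, -5]
step 7: [0, -5, -3]
step 8: [0, -5, -3, -8]
step 9: [0, -5, -3, -8, -6]
step 10: [0, -5, -3, -2]
step 11: [0, -5, -3, -2, -2]
step 12: [0, -5, -3, 4]
step 13: [0, -5, -12]
The first disagreement with the log is at step 3, where the value should be top = 5.

step 3, top = 5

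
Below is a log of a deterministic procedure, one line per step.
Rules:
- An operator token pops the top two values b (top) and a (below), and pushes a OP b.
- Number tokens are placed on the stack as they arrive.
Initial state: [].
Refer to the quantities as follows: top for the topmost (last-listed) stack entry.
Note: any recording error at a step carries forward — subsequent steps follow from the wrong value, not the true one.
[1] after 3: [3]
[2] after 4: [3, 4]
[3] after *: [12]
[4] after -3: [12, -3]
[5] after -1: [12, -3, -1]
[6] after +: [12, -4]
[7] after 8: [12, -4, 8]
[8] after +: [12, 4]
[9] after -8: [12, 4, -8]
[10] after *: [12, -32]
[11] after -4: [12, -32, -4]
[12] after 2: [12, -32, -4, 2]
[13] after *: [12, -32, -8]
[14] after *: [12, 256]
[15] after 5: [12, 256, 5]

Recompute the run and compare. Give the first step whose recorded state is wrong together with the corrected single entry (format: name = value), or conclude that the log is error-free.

step 1: push 3: top = 3 -> matches
step 2: push 4: top = 4 -> exactly as logged
step 3: 3 * 4 = 12 -> matches
step 4: push -3: top = -3 -> matches
step 5: push -1: top = -1 -> verified
step 6: -3 + -1 = -4 -> confirmed correct
step 7: push 8: top = 8 -> confirmed correct
step 8: -4 + 8 = 4 -> consistent with the log
step 9: push -8: top = -8 -> matches
step 10: 4 * -8 = -32 -> matches
step 11: push -4: top = -4 -> in agreement
step 12: push 2: top = 2 -> agrees with the log
step 13: -4 * 2 = -8 -> matches
step 14: -32 * -8 = 256 -> exactly as logged
step 15: push 5: top = 5 -> exactly as logged
The whole run recomputes cleanly — no discrepancies.

no error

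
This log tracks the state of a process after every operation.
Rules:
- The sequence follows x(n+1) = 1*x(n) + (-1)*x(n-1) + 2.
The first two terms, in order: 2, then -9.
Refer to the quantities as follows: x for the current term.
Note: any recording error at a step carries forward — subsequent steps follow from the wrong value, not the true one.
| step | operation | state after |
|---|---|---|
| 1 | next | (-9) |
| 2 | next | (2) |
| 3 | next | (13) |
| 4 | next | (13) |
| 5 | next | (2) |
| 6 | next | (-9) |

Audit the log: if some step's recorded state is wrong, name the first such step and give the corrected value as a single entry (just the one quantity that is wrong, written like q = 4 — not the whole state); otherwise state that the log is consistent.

1. x = 1*(-9) + (-1)*(2) + (2) = -9 (in agreement)
2. x = 1*(-9) + (-1)*(-9) + (2) = 2 (same as recorded)
3. x = 1*(2) + (-1)*(-9) + (2) = 13 (checks out)
4. x = 1*(13) + (-1)*(2) + (2) = 13 (in agreement)
5. x = 1*(13) + (-1)*(13) + (2) = 2 (in agreement)
6. x = 1*(2) + (-1)*(13) + (2) = -9 (agrees with the log)
The whole run recomputes cleanly — no discrepancies.

no error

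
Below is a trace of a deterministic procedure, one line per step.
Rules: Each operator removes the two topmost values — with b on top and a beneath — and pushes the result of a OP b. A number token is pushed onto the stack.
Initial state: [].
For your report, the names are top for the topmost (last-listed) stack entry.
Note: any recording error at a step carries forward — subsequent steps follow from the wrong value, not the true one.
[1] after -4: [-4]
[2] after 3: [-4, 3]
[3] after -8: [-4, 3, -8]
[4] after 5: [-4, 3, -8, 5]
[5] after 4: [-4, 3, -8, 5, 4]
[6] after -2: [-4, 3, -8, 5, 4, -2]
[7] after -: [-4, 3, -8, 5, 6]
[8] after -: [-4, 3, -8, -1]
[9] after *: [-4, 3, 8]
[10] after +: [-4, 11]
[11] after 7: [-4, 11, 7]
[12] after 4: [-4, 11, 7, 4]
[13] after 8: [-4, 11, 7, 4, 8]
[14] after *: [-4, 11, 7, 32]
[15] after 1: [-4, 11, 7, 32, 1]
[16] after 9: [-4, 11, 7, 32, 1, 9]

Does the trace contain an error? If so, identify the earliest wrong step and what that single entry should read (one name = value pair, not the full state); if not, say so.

Step 1: push -4: top = -4 — matches.
Step 2: push 3: top = 3 — in agreement.
Step 3: push -8: top = -8 — exactly as logged.
Step 4: push 5: top = 5 — checks out.
Step 5: push 4: top = 4 — confirmed correct.
Step 6: push -2: top = -2 — checks out.
Step 7: 4 - -2 = 6 — in agreement.
Step 8: 5 - 6 = -1 — in agreement.
Step 9: -8 * -1 = 8 — exactly as logged.
Step 10: 3 + 8 = 11 — checks out.
Step 11: push 7: top = 7 — checks out.
Step 12: push 4: top = 4 — agrees with the trace.
Step 13: push 8: top = 8 — checks out.
Step 14: 4 * 8 = 32 — agrees with the trace.
Step 15: push 1: top = 1 — checks out.
Step 16: push 9: top = 9 — confirmed correct.
The whole run recomputes cleanly — no discrepancies.

no error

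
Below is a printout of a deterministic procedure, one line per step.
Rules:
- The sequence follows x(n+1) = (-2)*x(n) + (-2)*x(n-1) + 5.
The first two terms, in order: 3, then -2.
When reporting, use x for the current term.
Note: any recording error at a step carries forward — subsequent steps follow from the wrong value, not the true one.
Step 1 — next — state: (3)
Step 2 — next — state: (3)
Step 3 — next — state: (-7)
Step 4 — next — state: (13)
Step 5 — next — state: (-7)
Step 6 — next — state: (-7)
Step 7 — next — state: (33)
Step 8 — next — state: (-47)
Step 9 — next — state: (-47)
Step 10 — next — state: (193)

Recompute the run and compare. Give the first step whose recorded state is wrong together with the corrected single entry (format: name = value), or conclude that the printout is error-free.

step 9, x = 33

Recomputing the run from the initial state:
step 1: x = 3
step 2: x = 3
step 3: x = -7
step 4: x = 13
step 5: x = -7
step 6: x = -7
step 7: x = 33
step 8: x = -47
step 9: x = 33
step 10: x = 33
The first disagreement with the printout is at step 9, where the value should be x = 33.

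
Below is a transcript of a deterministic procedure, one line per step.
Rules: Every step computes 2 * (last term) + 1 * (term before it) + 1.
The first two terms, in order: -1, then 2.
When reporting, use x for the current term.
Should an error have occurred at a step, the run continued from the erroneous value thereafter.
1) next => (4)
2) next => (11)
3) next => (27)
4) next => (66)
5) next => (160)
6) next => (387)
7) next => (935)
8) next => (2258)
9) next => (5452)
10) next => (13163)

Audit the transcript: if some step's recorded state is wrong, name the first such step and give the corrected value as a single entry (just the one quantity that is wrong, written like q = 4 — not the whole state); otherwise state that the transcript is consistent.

no error

Recomputing the run from the initial state:
step 1: x = 4
step 2: x = 11
step 3: x = 27
step 4: x = 66
step 5: x = 160
step 6: x = 387
step 7: x = 935
step 8: x = 2258
step 9: x = 5452
step 10: x = 13163
This matches the transcript at every step.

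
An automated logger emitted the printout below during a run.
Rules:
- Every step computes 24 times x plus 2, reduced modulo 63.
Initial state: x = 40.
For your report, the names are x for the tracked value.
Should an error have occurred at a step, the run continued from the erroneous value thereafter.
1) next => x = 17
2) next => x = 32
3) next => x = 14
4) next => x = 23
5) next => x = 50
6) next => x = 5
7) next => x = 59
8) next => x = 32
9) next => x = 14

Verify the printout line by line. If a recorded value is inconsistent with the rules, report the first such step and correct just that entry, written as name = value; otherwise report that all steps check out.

Step 1: x = (24*40 + 2) mod 63 = 17 — agrees with the printout.
Step 2: x = (24*17 + 2) mod 63 = 32 — same as recorded.
Step 3: x = (24*32 + 2) mod 63 = 14 — confirmed correct.
Step 4: x = (24*14 + 2) mod 63 = 23 — no discrepancy.
Step 5: x = (24*23 + 2) mod 63 = 50 — confirmed correct.
Step 6: x = (24*50 + 2) mod 63 = 5 — checks out.
Step 7: x = (24*5 + 2) mod 63 = 59 — in agreement.
Step 8: x = (24*59 + 2) mod 63 = 32 — matches.
Step 9: x = (24*32 + 2) mod 63 = 14 — matches.
All entries verified; no error found.

no error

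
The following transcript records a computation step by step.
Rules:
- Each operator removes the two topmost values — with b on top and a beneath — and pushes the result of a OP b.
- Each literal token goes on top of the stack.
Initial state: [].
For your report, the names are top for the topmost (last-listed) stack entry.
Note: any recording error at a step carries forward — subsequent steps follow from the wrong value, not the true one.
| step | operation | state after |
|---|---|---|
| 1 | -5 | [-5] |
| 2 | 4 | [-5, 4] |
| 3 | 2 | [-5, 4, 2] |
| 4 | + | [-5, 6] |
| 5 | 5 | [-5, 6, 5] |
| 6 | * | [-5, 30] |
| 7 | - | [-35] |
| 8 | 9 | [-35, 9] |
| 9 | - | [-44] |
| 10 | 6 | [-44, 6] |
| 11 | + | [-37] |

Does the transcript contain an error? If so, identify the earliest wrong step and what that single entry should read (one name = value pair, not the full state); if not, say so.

step 11, top = -38

step 1: push -5: top = -5 -> consistent with the transcript
step 2: push 4: top = 4 -> in agreement
step 3: push 2: top = 2 -> no discrepancy
step 4: 4 + 2 = 6 -> no discrepancy
step 5: push 5: top = 5 -> verified
step 6: 6 * 5 = 30 -> exactly as logged
step 7: -5 - 30 = -35 -> matches
step 8: push 9: top = 9 -> consistent with the transcript
step 9: -35 - 9 = -44 -> agrees with the transcript
step 10: push 6: top = 6 -> same as recorded
step 11: -44 + 6 = -38 -> not what was recorded
That makes step 11 the first incorrect line — top = -38 is what it should show.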